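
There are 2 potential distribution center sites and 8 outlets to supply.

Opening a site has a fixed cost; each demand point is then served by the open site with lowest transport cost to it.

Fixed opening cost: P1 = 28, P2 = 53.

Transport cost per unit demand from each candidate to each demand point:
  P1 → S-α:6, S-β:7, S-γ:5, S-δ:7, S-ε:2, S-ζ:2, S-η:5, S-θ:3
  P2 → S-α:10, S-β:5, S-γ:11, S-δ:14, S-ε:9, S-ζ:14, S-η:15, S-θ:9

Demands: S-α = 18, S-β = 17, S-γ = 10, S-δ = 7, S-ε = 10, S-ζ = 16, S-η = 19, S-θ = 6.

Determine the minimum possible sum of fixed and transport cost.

Open {P1}: assign each demand point to its cheapest open site.
  S-α→P1 18×6=108, S-β→P1 17×7=119, S-γ→P1 10×5=50, S-δ→P1 7×7=49, S-ε→P1 10×2=20, S-ζ→P1 16×2=32, S-η→P1 19×5=95, S-θ→P1 6×3=18
  transport cost 491, fixed 28 → total 519.
Compare {P1, P2}: transport cost 457 + fixed 81 = 538.
Compare {P2}: transport cost 1126 + fixed 53 = 1179.

519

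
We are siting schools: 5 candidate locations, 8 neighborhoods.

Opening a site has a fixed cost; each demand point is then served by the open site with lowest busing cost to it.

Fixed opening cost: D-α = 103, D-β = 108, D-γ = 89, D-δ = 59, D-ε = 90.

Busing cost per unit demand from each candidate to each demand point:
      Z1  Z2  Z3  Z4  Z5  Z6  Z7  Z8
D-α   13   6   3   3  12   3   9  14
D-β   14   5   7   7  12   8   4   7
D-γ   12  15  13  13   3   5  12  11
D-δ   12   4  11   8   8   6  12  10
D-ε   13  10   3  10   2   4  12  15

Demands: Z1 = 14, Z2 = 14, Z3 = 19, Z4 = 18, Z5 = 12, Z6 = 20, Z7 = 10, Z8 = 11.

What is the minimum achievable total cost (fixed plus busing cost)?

853

Open {D-α, D-δ}: assign each demand point to its cheapest open site.
  Z1→D-δ 14×12=168, Z2→D-δ 14×4=56, Z3→D-α 19×3=57, Z4→D-α 18×3=54, Z5→D-δ 12×8=96, Z6→D-α 20×3=60, Z7→D-α 10×9=90, Z8→D-δ 11×10=110
  busing cost 691, fixed 162 → total 853.
Compare {D-β, D-ε}: busing cost 656 + fixed 198 = 854.
Compare {D-α, D-γ}: busing cost 670 + fixed 192 = 862.
Compare {D-α, D-β, D-γ}: busing cost 562 + fixed 300 = 862.
All other subsets cost ≥ 854. Minimum total cost: 853.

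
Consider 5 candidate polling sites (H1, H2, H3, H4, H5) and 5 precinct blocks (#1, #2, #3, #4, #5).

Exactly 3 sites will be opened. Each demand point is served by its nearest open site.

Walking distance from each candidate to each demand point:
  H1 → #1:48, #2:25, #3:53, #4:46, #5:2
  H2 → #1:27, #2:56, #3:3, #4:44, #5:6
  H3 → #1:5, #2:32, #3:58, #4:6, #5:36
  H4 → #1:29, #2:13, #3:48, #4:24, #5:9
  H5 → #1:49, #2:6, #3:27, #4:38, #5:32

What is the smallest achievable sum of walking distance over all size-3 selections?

Open {H2, H3, H5}.
  #1→H3 5, #2→H5 6, #3→H2 3, #4→H3 6, #5→H2 6  ⇒ total 26.
Compare {H2, H3, H4}: total 33.
Compare {H1, H2, H3}: total 41.
No size-3 selection does better; minimum is 26.

26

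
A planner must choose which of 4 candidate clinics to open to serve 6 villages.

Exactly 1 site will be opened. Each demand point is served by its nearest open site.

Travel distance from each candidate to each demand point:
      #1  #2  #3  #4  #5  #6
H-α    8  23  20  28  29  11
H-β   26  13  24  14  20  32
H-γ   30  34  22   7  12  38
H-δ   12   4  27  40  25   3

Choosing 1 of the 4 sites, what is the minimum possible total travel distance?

111

Open {H-δ}.
  #1→H-δ 12, #2→H-δ 4, #3→H-δ 27, #4→H-δ 40, #5→H-δ 25, #6→H-δ 3  ⇒ total 111.
Compare {H-α}: total 119.
Compare {H-β}: total 129.
No size-1 selection does better; minimum is 111.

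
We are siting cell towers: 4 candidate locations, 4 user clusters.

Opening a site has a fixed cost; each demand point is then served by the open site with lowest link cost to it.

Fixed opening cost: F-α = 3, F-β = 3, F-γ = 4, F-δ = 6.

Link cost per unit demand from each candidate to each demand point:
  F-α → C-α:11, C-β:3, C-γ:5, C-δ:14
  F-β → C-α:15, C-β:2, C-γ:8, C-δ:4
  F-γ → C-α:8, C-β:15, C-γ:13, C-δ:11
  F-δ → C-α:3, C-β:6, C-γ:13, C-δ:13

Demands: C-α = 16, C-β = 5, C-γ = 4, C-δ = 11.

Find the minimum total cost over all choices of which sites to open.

Open {F-α, F-β, F-δ}: assign each demand point to its cheapest open site.
  C-α→F-δ 16×3=48, C-β→F-β 5×2=10, C-γ→F-α 4×5=20, C-δ→F-β 11×4=44
  link cost 122, fixed 12 → total 134.
Compare {F-α, F-β, F-γ, F-δ}: link cost 122 + fixed 16 = 138.
Compare {F-β, F-δ}: link cost 134 + fixed 9 = 143.
Compare {F-β, F-γ, F-δ}: link cost 134 + fixed 13 = 147.
All other subsets cost ≥ 138. Minimum total cost: 134.

134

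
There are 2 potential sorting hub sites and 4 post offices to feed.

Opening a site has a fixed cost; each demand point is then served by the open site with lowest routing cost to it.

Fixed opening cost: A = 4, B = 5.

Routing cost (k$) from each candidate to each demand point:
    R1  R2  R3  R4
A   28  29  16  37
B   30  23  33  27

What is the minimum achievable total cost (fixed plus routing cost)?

103

Open {A, B}: assign each demand point to its cheapest open site.
  R1→A 28, R2→B 23, R3→A 16, R4→B 27
  routing cost 94, fixed 9 → total 103.
Compare {A}: routing cost 110 + fixed 4 = 114.
Compare {B}: routing cost 113 + fixed 5 = 118.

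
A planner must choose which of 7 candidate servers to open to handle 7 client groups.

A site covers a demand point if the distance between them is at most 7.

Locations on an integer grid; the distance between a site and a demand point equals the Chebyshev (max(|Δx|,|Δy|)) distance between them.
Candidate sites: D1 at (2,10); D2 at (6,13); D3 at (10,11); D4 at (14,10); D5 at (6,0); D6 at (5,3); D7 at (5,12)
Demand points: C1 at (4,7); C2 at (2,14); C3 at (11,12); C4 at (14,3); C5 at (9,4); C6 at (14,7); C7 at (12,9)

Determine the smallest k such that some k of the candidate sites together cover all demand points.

Coverage sets (demand points within 7 of each site):
  D1: {C1, C2, C5}
  D2: {C1, C2, C3, C7}
  D3: {C1, C3, C5, C6, C7}
  D4: {C3, C4, C5, C6, C7}
  D5: {C1, C5}
  D6: {C1, C5, C7}
  D7: {C1, C2, C3, C7}
No single site covers all 7 demand points.
But {D1, D4} covers everything, so the minimum is 2.

2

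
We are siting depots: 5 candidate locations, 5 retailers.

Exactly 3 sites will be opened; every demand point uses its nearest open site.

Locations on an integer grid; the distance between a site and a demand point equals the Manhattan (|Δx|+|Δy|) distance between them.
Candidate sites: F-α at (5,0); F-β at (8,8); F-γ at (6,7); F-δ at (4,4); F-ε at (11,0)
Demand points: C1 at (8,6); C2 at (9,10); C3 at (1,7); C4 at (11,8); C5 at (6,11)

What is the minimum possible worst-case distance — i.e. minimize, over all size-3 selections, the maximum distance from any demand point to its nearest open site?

Open {F-α, F-β, F-γ}.
  Farthest demand point is C3 at distance 5 (to F-γ); all others are ≤ 5.
With {F-β, F-γ, F-δ} the worst case is 5.
With {F-β, F-γ, F-ε} the worst case is 5.
No size-3 selection achieves below 5.

5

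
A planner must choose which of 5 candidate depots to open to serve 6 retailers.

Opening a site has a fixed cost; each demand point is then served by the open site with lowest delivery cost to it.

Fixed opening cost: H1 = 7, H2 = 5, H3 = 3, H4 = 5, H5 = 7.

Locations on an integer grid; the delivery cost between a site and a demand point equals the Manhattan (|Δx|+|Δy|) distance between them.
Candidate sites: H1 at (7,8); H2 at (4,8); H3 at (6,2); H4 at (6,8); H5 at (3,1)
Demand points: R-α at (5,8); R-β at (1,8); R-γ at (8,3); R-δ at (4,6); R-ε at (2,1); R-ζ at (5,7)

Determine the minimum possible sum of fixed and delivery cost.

24

Open {H2, H3}: assign each demand point to its cheapest open site.
  R-α→H2 1, R-β→H2 3, R-γ→H3 3, R-δ→H2 2, R-ε→H3 5, R-ζ→H2 2
  delivery cost 16, fixed 8 → total 24.
Compare {H2, H3, H5}: delivery cost 12 + fixed 15 = 27.
Compare {H2, H5}: delivery cost 16 + fixed 12 = 28.
Compare {H3, H4}: delivery cost 20 + fixed 8 = 28.
All other subsets cost ≥ 27. Minimum total cost: 24.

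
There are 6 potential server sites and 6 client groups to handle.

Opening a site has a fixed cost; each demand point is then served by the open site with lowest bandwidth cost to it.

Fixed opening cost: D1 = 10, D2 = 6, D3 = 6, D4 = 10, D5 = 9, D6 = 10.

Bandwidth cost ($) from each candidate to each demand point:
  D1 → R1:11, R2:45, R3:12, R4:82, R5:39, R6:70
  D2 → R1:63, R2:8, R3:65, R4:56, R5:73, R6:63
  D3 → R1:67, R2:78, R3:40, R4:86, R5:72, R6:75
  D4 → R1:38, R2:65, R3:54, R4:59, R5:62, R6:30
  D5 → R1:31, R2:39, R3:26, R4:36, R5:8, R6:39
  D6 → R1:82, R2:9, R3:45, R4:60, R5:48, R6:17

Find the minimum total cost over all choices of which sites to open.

122

Open {D1, D5, D6}: assign each demand point to its cheapest open site.
  R1→D1 11, R2→D6 9, R3→D1 12, R4→D5 36, R5→D5 8, R6→D6 17
  bandwidth cost 93, fixed 29 → total 122.
Compare {D1, D2, D5, D6}: bandwidth cost 92 + fixed 35 = 127.
Compare {D1, D3, D5, D6}: bandwidth cost 93 + fixed 35 = 128.
Compare {D1, D4, D5, D6}: bandwidth cost 93 + fixed 39 = 132.
All other subsets cost ≥ 127. Minimum total cost: 122.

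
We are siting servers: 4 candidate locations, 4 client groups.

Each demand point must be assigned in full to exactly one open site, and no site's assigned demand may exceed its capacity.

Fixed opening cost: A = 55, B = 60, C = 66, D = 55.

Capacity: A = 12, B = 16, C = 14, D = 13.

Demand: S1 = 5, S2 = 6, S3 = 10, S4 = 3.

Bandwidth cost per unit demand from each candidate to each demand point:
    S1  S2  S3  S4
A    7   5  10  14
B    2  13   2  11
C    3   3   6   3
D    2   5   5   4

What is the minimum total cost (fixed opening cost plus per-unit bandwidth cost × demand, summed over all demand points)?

183

Open {B, C}; cheapest assignment that respects the capacities:
  B (cap 16, load 15): S1, S3 — cost 5×2 + 10×2 = 30
  C (cap 14, load 9): S2, S4 — cost 6×3 + 3×3 = 27
  Shipping 57, fixed 126 → total 183.
  Any other capacity-feasible assignment to {B, C} ships for at least 57.
Compare {B, D}: its best feasible assignment gives total 187.
Compare {C, D}: its best feasible assignment gives total 213.
Every other set of open sites that can feasibly serve all demand totals ≥ 187 even under its best assignment. Minimum: 183.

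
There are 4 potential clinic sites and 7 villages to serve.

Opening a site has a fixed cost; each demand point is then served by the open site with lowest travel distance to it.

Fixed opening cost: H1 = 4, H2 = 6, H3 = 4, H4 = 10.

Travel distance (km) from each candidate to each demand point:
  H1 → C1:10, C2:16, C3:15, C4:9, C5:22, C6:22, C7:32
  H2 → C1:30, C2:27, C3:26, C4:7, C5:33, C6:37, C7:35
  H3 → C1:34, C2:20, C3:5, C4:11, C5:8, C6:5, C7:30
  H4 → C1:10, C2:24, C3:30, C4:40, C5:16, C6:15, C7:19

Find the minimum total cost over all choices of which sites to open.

Open {H1, H3, H4}: assign each demand point to its cheapest open site.
  C1→H1 10, C2→H1 16, C3→H3 5, C4→H1 9, C5→H3 8, C6→H3 5, C7→H4 19
  travel distance 72, fixed 18 → total 90.
Compare {H1, H3}: travel distance 83 + fixed 8 = 91.
Compare {H3, H4}: travel distance 78 + fixed 14 = 92.
Compare {H2, H3, H4}: travel distance 74 + fixed 20 = 94.
All other subsets cost ≥ 91. Minimum total cost: 90.

90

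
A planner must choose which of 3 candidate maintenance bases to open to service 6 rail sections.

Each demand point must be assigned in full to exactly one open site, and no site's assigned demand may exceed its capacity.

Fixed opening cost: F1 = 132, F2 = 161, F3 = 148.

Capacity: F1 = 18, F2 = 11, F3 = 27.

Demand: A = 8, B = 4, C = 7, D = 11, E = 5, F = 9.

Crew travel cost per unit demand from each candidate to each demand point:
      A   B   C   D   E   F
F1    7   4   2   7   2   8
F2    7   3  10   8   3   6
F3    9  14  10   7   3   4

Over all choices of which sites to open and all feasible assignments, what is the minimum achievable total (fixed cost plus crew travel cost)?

545

Open {F1, F3}; cheapest assignment that respects the capacities:
  F1 (cap 18, load 17): A, B, E — cost 8×7 + 4×4 + 5×2 = 82
  F3 (cap 27, load 27): C, D, F — cost 7×10 + 11×7 + 9×4 = 183
  Shipping 265, fixed 280 → total 545.
  Any other capacity-feasible assignment to {F1, F3} ships for at least 265.
Compare {F1, F2, F3}: its best feasible assignment gives total 650.
Every other set of open sites that can feasibly serve all demand totals ≥ 650 even under its best assignment. Minimum: 545.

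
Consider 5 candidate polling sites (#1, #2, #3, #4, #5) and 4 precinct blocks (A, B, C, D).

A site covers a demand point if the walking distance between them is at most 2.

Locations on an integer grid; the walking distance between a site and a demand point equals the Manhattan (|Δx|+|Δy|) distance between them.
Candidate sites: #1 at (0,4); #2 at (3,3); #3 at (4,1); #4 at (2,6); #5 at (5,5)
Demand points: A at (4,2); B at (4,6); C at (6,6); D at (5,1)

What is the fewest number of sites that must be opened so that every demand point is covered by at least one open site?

Coverage sets (demand points within 2 of each site):
  #1: {}
  #2: {A}
  #3: {A, D}
  #4: {B}
  #5: {B, C}
No single site covers all 4 demand points.
But {#3, #5} covers everything, so the minimum is 2.

2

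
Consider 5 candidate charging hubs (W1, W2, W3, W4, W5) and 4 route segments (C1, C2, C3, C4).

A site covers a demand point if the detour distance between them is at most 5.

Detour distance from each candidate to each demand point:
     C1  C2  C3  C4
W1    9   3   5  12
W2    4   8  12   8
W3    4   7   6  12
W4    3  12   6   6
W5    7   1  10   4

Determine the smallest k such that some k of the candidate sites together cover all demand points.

Coverage sets (demand points within 5 of each site):
  W1: {C2, C3}
  W2: {C1}
  W3: {C1}
  W4: {C1}
  W5: {C2, C4}
No 2 sites suffice: every size-2 union leaves at least one demand point uncovered.
But {W1, W2, W5} covers everything, so the minimum is 3.

3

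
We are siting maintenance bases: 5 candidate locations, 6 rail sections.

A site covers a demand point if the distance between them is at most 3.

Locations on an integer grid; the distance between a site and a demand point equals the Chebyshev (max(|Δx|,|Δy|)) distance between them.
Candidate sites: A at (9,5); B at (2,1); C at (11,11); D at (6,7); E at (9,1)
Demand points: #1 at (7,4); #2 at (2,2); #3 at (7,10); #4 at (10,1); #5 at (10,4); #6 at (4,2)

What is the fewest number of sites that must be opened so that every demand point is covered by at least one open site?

3

Coverage sets (demand points within 3 of each site):
  A: {#1, #5}
  B: {#2, #6}
  C: {}
  D: {#1, #3}
  E: {#1, #4, #5}
No 2 sites suffice: every size-2 union leaves at least one demand point uncovered.
But {B, D, E} covers everything, so the minimum is 3.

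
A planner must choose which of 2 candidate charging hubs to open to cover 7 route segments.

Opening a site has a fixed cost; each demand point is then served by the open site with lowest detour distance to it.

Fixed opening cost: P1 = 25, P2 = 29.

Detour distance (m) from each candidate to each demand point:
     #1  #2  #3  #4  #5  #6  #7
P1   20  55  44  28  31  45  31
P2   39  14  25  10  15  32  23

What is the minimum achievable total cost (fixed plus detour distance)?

Open {P2}: assign each demand point to its cheapest open site.
  #1→P2 39, #2→P2 14, #3→P2 25, #4→P2 10, #5→P2 15, #6→P2 32, #7→P2 23
  detour distance 158, fixed 29 → total 187.
Compare {P1, P2}: detour distance 139 + fixed 54 = 193.
Compare {P1}: detour distance 254 + fixed 25 = 279.

187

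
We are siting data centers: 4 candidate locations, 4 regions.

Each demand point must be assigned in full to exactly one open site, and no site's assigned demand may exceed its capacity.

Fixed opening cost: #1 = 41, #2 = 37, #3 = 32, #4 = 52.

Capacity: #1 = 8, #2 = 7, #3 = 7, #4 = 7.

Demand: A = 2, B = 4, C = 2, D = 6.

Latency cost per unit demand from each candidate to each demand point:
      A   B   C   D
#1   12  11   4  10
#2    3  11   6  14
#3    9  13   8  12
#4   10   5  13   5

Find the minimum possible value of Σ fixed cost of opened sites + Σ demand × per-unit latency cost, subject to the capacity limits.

196

Open {#1, #2}; cheapest assignment that respects the capacities:
  #1 (cap 8, load 8): C, D — cost 2×4 + 6×10 = 68
  #2 (cap 7, load 6): A, B — cost 2×3 + 4×11 = 50
  Shipping 118, fixed 78 → total 196.
  Any other capacity-feasible assignment to {#1, #2} ships for at least 118.
Compare {#1, #4}: its best feasible assignment gives total 199.
Compare {#1, #3}: its best feasible assignment gives total 211.
Every other set of open sites that can feasibly serve all demand totals ≥ 199 even under its best assignment. Minimum: 196.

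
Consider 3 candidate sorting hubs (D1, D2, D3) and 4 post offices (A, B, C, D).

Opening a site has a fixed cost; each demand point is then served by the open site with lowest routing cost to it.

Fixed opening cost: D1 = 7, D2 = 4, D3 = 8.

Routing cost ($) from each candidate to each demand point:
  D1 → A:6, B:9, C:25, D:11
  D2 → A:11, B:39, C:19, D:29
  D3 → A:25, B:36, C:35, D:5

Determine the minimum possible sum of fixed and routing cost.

Open {D1, D2}: assign each demand point to its cheapest open site.
  A→D1 6, B→D1 9, C→D2 19, D→D1 11
  routing cost 45, fixed 11 → total 56.
Compare {D1}: routing cost 51 + fixed 7 = 58.
Compare {D1, D2, D3}: routing cost 39 + fixed 19 = 58.
Compare {D1, D3}: routing cost 45 + fixed 15 = 60.
All other subsets cost ≥ 58. Minimum total cost: 56.

56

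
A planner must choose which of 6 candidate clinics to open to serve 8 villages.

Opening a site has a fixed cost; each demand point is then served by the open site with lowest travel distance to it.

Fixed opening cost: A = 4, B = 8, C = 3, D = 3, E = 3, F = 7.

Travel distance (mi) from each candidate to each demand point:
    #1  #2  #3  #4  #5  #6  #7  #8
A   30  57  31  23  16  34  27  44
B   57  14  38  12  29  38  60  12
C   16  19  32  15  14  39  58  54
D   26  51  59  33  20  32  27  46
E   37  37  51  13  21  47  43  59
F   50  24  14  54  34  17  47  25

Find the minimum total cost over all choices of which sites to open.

147

Open {B, C, D, F}: assign each demand point to its cheapest open site.
  #1→C 16, #2→B 14, #3→F 14, #4→B 12, #5→C 14, #6→F 17, #7→D 27, #8→B 12
  travel distance 126, fixed 21 → total 147.
Compare {A, B, C, F}: travel distance 126 + fixed 22 = 148.
Compare {B, C, D, E, F}: travel distance 126 + fixed 24 = 150.
Compare {A, B, C, D, F}: travel distance 126 + fixed 25 = 151.
All other subsets cost ≥ 148. Minimum total cost: 147.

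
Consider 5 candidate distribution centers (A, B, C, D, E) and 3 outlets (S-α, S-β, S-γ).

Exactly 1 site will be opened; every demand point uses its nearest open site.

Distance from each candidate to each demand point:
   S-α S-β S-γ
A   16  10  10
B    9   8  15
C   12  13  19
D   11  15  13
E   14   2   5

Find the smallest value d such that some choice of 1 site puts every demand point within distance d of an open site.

Open {E}.
  Farthest demand point is S-α at distance 14 (to E); all others are ≤ 14.
With {B} the worst case is 15.
With {D} the worst case is 15.
No size-1 selection achieves below 14.

14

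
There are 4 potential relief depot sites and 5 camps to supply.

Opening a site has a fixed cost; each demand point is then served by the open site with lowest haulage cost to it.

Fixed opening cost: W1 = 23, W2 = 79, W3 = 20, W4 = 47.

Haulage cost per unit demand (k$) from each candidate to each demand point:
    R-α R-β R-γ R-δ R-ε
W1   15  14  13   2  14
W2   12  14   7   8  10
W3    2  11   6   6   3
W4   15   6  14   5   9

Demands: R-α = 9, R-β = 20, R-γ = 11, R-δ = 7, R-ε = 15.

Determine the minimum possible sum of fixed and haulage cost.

351

Open {W3, W4}: assign each demand point to its cheapest open site.
  R-α→W3 9×2=18, R-β→W4 20×6=120, R-γ→W3 11×6=66, R-δ→W4 7×5=35, R-ε→W3 15×3=45
  haulage cost 284, fixed 67 → total 351.
Compare {W1, W3, W4}: haulage cost 263 + fixed 90 = 353.
Compare {W1, W3}: haulage cost 363 + fixed 43 = 406.
Compare {W3}: haulage cost 391 + fixed 20 = 411.
All other subsets cost ≥ 353. Minimum total cost: 351.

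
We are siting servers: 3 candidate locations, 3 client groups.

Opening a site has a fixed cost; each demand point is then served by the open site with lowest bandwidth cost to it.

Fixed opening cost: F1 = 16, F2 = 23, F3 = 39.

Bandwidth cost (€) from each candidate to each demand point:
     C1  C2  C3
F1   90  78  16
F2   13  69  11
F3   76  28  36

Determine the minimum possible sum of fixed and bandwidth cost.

114

Open {F2, F3}: assign each demand point to its cheapest open site.
  C1→F2 13, C2→F3 28, C3→F2 11
  bandwidth cost 52, fixed 62 → total 114.
Compare {F2}: bandwidth cost 93 + fixed 23 = 116.
Compare {F1, F2, F3}: bandwidth cost 52 + fixed 78 = 130.
Compare {F1, F2}: bandwidth cost 93 + fixed 39 = 132.
All other subsets cost ≥ 116. Minimum total cost: 114.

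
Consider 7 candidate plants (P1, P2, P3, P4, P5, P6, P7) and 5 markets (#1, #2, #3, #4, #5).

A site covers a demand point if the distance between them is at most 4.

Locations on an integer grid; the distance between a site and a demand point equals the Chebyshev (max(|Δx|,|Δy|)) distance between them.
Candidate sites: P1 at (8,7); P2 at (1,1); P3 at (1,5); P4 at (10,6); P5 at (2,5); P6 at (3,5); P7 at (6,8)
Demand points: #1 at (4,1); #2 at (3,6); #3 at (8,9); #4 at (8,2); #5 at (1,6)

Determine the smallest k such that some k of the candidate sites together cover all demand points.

2

Coverage sets (demand points within 4 of each site):
  P1: {#3}
  P2: {#1}
  P3: {#1, #2, #5}
  P4: {#3, #4}
  P5: {#1, #2, #5}
  P6: {#1, #2, #5}
  P7: {#2, #3}
No single site covers all 5 demand points.
But {P3, P4} covers everything, so the minimum is 2.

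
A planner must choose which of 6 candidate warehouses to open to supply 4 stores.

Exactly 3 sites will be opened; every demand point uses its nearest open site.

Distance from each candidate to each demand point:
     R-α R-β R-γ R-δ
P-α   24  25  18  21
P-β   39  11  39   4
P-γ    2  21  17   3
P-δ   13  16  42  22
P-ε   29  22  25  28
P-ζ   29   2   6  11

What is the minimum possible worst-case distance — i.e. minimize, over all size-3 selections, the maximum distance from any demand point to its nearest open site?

Open {P-α, P-γ, P-ζ}.
  Farthest demand point is R-γ at distance 6 (to P-ζ); all others are ≤ 6.
With {P-β, P-γ, P-ζ} the worst case is 6.
With {P-γ, P-δ, P-ζ} the worst case is 6.
No size-3 selection achieves below 6.

6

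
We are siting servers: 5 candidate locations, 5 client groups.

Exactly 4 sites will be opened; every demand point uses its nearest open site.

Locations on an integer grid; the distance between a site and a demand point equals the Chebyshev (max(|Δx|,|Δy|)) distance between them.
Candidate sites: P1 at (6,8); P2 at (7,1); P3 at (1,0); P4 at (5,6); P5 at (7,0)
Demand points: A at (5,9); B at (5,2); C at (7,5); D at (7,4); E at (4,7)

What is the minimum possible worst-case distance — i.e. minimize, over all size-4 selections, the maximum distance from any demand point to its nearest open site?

Open {P1, P2, P3, P4}.
  Farthest demand point is B at distance 2 (to P2); all others are ≤ 2.
With {P1, P2, P4, P5} the worst case is 2.
With {P1, P3, P4, P5} the worst case is 2.
No size-4 selection achieves below 2.

2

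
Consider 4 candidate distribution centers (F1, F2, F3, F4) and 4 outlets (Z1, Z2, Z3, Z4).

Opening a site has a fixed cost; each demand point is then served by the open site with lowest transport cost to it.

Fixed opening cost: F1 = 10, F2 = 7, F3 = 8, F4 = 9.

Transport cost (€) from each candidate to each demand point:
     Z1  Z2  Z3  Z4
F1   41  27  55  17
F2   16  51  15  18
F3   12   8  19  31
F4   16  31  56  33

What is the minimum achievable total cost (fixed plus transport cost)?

68

Open {F2, F3}: assign each demand point to its cheapest open site.
  Z1→F3 12, Z2→F3 8, Z3→F2 15, Z4→F2 18
  transport cost 53, fixed 15 → total 68.
Compare {F1, F3}: transport cost 56 + fixed 18 = 74.
Compare {F1, F2, F3}: transport cost 52 + fixed 25 = 77.
Compare {F2, F3, F4}: transport cost 53 + fixed 24 = 77.
All other subsets cost ≥ 74. Minimum total cost: 68.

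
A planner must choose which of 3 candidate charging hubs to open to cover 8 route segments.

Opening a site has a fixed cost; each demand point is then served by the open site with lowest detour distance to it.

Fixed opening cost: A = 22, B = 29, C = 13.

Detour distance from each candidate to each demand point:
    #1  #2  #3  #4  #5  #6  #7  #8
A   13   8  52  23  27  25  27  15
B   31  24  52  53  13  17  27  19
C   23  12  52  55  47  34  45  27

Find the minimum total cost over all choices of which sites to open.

212

Open {A}: assign each demand point to its cheapest open site.
  #1→A 13, #2→A 8, #3→A 52, #4→A 23, #5→A 27, #6→A 25, #7→A 27, #8→A 15
  detour distance 190, fixed 22 → total 212.
Compare {A, B}: detour distance 168 + fixed 51 = 219.
Compare {A, C}: detour distance 190 + fixed 35 = 225.
Compare {A, B, C}: detour distance 168 + fixed 64 = 232.
All other subsets cost ≥ 219. Minimum total cost: 212.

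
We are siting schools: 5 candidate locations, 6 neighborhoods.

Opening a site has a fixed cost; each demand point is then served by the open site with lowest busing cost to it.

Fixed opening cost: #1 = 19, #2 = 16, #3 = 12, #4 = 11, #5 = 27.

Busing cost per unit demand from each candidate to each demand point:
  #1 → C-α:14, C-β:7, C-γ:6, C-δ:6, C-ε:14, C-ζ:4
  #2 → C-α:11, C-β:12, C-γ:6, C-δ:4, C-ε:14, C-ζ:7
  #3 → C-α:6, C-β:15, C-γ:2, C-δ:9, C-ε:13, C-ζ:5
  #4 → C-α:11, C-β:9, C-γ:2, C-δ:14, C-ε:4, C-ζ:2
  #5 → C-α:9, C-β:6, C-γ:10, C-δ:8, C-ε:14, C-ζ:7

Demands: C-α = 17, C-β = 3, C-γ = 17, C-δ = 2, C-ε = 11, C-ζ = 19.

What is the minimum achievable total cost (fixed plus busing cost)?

Open {#3, #4}: assign each demand point to its cheapest open site.
  C-α→#3 17×6=102, C-β→#4 3×9=27, C-γ→#3 17×2=34, C-δ→#3 2×9=18, C-ε→#4 11×4=44, C-ζ→#4 19×2=38
  busing cost 263, fixed 23 → total 286.
Compare {#2, #3, #4}: busing cost 253 + fixed 39 = 292.
Compare {#1, #3, #4}: busing cost 251 + fixed 42 = 293.
Compare {#3, #4, #5}: busing cost 252 + fixed 50 = 302.
All other subsets cost ≥ 292. Minimum total cost: 286.

286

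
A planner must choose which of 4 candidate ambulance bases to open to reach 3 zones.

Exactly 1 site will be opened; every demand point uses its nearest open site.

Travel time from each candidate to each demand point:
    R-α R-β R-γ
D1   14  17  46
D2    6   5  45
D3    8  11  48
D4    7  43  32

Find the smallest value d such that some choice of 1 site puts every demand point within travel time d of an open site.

43

Open {D4}.
  Farthest demand point is R-β at travel time 43 (to D4); all others are ≤ 43.
With {D2} the worst case is 45.
With {D1} the worst case is 46.
No size-1 selection achieves below 43.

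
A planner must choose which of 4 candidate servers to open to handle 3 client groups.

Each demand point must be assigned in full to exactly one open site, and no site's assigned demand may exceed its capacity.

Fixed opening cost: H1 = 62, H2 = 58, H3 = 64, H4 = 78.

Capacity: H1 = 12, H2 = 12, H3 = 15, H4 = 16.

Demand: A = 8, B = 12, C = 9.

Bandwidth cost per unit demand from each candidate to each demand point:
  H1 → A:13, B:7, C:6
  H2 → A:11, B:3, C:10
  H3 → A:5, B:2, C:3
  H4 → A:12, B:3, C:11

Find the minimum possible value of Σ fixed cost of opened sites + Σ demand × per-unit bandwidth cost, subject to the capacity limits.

Open {H1, H2, H3}; cheapest assignment that respects the capacities:
  H1 (cap 12, load 9): C — cost 9×6 = 54
  H2 (cap 12, load 12): B — cost 12×3 = 36
  H3 (cap 15, load 8): A — cost 8×5 = 40
  Shipping 130, fixed 184 → total 314.
  Any other capacity-feasible assignment to {H1, H2, H3} ships for at least 130.
Compare {H1, H3, H4}: its best feasible assignment gives total 334.
Compare {H2, H3, H4}: its best feasible assignment gives total 351.
Every other set of open sites that can feasibly serve all demand totals ≥ 334 even under its best assignment. Minimum: 314.

314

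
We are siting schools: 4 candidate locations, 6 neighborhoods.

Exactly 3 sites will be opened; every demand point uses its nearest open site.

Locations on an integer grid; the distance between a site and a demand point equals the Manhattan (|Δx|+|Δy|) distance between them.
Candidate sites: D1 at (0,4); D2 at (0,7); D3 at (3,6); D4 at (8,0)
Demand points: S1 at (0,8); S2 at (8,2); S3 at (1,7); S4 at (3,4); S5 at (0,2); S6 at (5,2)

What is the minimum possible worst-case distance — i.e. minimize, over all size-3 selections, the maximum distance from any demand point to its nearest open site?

5

Open {D1, D2, D4}.
  Farthest demand point is S6 at distance 5 (to D4); all others are ≤ 5.
With {D1, D3, D4} the worst case is 5.
With {D2, D3, D4} the worst case is 5.
No size-3 selection achieves below 5.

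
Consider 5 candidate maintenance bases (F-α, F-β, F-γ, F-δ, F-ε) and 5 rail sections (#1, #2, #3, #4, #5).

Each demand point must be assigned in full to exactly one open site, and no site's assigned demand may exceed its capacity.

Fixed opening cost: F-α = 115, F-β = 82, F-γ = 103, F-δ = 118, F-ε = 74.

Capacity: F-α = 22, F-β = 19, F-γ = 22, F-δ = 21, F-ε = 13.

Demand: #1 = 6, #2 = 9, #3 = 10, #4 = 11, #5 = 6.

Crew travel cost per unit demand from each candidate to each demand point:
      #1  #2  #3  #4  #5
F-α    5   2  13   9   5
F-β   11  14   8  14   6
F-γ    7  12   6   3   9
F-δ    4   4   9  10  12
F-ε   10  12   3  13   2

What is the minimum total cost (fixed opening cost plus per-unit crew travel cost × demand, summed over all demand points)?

389

Open {F-α, F-γ}; cheapest assignment that respects the capacities:
  F-α (cap 22, load 21): #1, #2, #5 — cost 6×5 + 9×2 + 6×5 = 78
  F-γ (cap 22, load 21): #3, #4 — cost 10×6 + 11×3 = 93
  Shipping 171, fixed 218 → total 389.
  Any other capacity-feasible assignment to {F-α, F-γ} ships for at least 171.
Compare {F-α, F-γ, F-ε}: its best feasible assignment gives total 433.
Compare {F-γ, F-δ}: its best feasible assignment gives total 446.
Every other set of open sites that can feasibly serve all demand totals ≥ 433 even under its best assignment. Minimum: 389.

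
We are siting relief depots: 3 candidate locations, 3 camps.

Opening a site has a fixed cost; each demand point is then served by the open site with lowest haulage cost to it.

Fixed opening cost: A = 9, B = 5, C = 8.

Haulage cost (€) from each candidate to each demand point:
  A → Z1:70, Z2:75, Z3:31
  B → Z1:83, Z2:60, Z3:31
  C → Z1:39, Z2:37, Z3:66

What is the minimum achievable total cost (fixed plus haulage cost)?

Open {B, C}: assign each demand point to its cheapest open site.
  Z1→C 39, Z2→C 37, Z3→B 31
  haulage cost 107, fixed 13 → total 120.
Compare {A, C}: haulage cost 107 + fixed 17 = 124.
Compare {A, B, C}: haulage cost 107 + fixed 22 = 129.
Compare {C}: haulage cost 142 + fixed 8 = 150.
All other subsets cost ≥ 124. Minimum total cost: 120.

120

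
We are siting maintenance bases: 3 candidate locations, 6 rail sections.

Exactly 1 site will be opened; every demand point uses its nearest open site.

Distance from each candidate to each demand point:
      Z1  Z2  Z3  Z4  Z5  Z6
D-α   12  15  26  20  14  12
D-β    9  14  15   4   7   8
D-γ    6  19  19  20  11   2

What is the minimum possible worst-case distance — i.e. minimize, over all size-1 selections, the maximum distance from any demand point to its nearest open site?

Open {D-β}.
  Farthest demand point is Z3 at distance 15 (to D-β); all others are ≤ 15.
With {D-γ} the worst case is 20.
With {D-α} the worst case is 26.
No size-1 selection achieves below 15.

15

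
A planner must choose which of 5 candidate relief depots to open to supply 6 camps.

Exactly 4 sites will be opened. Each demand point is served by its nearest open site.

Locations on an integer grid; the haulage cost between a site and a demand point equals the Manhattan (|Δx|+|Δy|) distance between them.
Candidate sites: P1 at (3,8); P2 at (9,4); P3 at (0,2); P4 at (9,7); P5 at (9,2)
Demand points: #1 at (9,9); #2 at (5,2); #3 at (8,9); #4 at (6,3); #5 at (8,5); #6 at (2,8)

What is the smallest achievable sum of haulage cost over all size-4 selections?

Open {P1, P2, P4, P5}.
  #1→P4 2, #2→P5 4, #3→P4 3, #4→P2 4, #5→P2 2, #6→P1 1  ⇒ total 16.
Compare {P1, P2, P3, P4}: total 17.
Compare {P1, P3, P4, P5}: total 17.
No size-4 selection does better; minimum is 16.

16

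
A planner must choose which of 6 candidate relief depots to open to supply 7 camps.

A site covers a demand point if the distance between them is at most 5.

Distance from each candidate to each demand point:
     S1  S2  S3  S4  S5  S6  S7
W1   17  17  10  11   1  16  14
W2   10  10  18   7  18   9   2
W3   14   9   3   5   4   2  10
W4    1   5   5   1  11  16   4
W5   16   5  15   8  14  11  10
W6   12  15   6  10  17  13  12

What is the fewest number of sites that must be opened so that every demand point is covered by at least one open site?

Coverage sets (demand points within 5 of each site):
  W1: {S5}
  W2: {S7}
  W3: {S3, S4, S5, S6}
  W4: {S1, S2, S3, S4, S7}
  W5: {S2}
  W6: {}
No single site covers all 7 demand points.
But {W3, W4} covers everything, so the minimum is 2.

2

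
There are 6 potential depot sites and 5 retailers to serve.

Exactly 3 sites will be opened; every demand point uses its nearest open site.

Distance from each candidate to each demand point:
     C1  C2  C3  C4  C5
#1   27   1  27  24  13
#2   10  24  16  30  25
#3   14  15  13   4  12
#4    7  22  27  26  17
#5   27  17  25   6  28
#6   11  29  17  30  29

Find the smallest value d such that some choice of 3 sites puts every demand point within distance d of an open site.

Open {#1, #2, #3}.
  Farthest demand point is C3 at distance 13 (to #3); all others are ≤ 13.
With {#1, #3, #4} the worst case is 13.
With {#1, #3, #6} the worst case is 13.
No size-3 selection achieves below 13.

13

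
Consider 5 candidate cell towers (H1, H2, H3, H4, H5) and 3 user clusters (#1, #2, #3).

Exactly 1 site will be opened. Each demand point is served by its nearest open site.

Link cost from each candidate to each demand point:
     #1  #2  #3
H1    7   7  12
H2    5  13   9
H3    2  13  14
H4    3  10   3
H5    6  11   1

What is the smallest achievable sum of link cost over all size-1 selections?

Open {H4}.
  #1→H4 3, #2→H4 10, #3→H4 3  ⇒ total 16.
Compare {H5}: total 18.
Compare {H1}: total 26.
No size-1 selection does better; minimum is 16.

16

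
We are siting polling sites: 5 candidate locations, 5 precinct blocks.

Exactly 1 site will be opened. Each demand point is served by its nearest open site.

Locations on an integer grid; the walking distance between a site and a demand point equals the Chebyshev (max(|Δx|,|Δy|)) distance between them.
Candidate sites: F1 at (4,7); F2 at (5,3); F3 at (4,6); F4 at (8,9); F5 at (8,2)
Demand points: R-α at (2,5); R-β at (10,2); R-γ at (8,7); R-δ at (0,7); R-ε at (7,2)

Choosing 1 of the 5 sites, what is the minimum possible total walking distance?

19

Open {F2}.
  R-α→F2 3, R-β→F2 5, R-γ→F2 4, R-δ→F2 5, R-ε→F2 2  ⇒ total 19.
Compare {F3}: total 20.
Compare {F1}: total 21.
No size-1 selection does better; minimum is 19.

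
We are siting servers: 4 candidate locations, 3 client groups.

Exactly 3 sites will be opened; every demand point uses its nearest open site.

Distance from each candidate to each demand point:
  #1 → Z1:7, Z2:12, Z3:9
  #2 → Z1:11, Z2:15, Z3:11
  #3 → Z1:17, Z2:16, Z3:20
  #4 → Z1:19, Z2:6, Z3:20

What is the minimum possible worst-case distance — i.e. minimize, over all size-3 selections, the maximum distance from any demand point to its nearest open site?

Open {#1, #2, #4}.
  Farthest demand point is Z3 at distance 9 (to #1); all others are ≤ 9.
With {#1, #3, #4} the worst case is 9.
With {#2, #3, #4} the worst case is 11.
No size-3 selection achieves below 9.

9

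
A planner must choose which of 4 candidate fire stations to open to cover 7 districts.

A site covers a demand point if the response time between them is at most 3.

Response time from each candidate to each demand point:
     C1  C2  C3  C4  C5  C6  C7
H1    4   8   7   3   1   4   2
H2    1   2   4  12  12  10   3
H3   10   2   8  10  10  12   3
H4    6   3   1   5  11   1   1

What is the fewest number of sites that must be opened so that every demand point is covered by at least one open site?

Coverage sets (demand points within 3 of each site):
  H1: {C4, C5, C7}
  H2: {C1, C2, C7}
  H3: {C2, C7}
  H4: {C2, C3, C6, C7}
No 2 sites suffice: every size-2 union leaves at least one demand point uncovered.
But {H1, H2, H4} covers everything, so the minimum is 3.

3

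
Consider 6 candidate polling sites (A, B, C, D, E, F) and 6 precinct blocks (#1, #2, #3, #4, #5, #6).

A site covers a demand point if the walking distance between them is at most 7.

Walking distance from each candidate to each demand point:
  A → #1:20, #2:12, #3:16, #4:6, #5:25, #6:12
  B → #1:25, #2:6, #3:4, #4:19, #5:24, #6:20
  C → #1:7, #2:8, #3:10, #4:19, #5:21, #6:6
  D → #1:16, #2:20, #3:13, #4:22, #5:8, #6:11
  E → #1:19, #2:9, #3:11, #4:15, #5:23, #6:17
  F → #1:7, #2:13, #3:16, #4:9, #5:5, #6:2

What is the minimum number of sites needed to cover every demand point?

Coverage sets (demand points within 7 of each site):
  A: {#4}
  B: {#2, #3}
  C: {#1, #6}
  D: {}
  E: {}
  F: {#1, #5, #6}
No 2 sites suffice: every size-2 union leaves at least one demand point uncovered.
But {A, B, F} covers everything, so the minimum is 3.

3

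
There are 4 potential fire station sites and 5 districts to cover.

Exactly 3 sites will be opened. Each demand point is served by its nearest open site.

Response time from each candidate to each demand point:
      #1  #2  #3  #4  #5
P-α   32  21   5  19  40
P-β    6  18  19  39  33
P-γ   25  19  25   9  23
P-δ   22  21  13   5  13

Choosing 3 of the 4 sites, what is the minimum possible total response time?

Open {P-α, P-β, P-δ}.
  #1→P-β 6, #2→P-β 18, #3→P-α 5, #4→P-δ 5, #5→P-δ 13  ⇒ total 47.
Compare {P-β, P-γ, P-δ}: total 55.
Compare {P-α, P-β, P-γ}: total 61.
No size-3 selection does better; minimum is 47.

47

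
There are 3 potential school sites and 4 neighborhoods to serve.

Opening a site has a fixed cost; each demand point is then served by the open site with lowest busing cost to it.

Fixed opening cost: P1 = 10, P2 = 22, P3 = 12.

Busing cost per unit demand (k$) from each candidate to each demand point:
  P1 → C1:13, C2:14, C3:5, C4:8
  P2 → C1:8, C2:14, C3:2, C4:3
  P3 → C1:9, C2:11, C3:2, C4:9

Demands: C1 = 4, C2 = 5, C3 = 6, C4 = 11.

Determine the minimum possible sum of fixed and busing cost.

166

Open {P2, P3}: assign each demand point to its cheapest open site.
  C1→P2 4×8=32, C2→P3 5×11=55, C3→P2 6×2=12, C4→P2 11×3=33
  busing cost 132, fixed 34 → total 166.
Compare {P2}: busing cost 147 + fixed 22 = 169.
Compare {P1, P2, P3}: busing cost 132 + fixed 44 = 176.
Compare {P1, P2}: busing cost 147 + fixed 32 = 179.
All other subsets cost ≥ 169. Minimum total cost: 166.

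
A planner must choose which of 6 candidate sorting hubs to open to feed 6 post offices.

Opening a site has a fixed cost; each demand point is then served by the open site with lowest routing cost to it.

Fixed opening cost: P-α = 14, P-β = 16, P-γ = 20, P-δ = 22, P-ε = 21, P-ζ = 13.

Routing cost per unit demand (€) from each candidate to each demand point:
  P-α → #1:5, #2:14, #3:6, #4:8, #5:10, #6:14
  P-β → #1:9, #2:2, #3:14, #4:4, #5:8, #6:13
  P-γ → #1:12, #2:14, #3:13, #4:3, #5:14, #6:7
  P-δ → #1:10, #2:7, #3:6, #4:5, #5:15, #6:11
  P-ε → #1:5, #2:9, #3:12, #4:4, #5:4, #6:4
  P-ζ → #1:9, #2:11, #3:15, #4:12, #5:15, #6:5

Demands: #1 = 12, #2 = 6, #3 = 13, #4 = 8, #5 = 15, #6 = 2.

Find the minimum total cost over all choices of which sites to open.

301

Open {P-α, P-β, P-ε}: assign each demand point to its cheapest open site.
  #1→P-α 12×5=60, #2→P-β 6×2=12, #3→P-α 13×6=78, #4→P-β 8×4=32, #5→P-ε 15×4=60, #6→P-ε 2×4=8
  routing cost 250, fixed 51 → total 301.
Compare {P-β, P-δ, P-ε}: routing cost 250 + fixed 59 = 309.
Compare {P-α, P-β, P-γ, P-ε}: routing cost 242 + fixed 71 = 313.
Compare {P-α, P-β, P-ε, P-ζ}: routing cost 250 + fixed 64 = 314.
All other subsets cost ≥ 309. Minimum total cost: 301.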